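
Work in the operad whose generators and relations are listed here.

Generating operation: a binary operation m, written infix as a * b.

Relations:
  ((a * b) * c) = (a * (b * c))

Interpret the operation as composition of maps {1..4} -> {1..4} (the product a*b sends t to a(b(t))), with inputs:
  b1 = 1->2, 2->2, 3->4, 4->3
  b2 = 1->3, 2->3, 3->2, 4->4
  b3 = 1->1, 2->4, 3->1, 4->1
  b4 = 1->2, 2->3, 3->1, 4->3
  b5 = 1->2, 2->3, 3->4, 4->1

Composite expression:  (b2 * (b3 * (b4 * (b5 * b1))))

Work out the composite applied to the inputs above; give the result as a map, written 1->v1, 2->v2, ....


(b5 * b1) = 1->3, 2->3, 3->1, 4->4
(b4 * (b5 * b1)) = 1->1, 2->1, 3->2, 4->3
(b3 * (b4 * (b5 * b1))) = 1->1, 2->1, 3->4, 4->1
(b2 * (b3 * (b4 * (b5 * b1)))) = 1->3, 2->3, 3->4, 4->3

1->3, 2->3, 3->4, 4->3


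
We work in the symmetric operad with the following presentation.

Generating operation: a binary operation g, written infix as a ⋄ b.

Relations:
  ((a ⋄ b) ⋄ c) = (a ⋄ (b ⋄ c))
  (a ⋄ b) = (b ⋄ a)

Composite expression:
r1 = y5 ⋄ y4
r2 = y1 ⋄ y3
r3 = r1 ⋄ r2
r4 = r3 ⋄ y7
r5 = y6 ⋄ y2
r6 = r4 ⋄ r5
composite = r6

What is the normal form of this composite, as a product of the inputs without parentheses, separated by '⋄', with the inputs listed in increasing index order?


y1 ⋄ y2 ⋄ y3 ⋄ y4 ⋄ y5 ⋄ y6 ⋄ y7


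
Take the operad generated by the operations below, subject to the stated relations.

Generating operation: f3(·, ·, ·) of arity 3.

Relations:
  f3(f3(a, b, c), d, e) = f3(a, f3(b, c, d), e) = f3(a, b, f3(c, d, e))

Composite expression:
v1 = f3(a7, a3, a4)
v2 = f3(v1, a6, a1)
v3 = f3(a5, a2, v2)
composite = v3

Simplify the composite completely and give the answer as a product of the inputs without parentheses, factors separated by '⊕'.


a5 ⊕ a2 ⊕ a7 ⊕ a3 ⊕ a4 ⊕ a6 ⊕ a1

Under associativity of f3, the answer is the a's in reading order.
f3(a7, a3, a4) unparenthesizes to a7 ⊕ a3 ⊕ a4
f3(f3(a7, a3, a4), a6, a1) unparenthesizes to a7 ⊕ a3 ⊕ a4 ⊕ a6 ⊕ a1
f3(a5, a2, f3(f3(a7, a3, a4), a6, a1)) unparenthesizes to a5 ⊕ a2 ⊕ a7 ⊕ a3 ⊕ a4 ⊕ a6 ⊕ a1


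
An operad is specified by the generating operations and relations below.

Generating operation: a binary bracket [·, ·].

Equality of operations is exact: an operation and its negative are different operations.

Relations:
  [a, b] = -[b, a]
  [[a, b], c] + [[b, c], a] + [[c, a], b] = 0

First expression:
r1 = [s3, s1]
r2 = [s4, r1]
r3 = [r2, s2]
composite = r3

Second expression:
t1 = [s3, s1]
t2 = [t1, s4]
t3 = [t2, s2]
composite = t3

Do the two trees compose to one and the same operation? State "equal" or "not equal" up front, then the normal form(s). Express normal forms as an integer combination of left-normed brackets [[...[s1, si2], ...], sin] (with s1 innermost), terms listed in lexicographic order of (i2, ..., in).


not equal — first [[[s1, s3], s4], s2], second -[[[s1, s3], s4], s2]

In normal form, the first expression is [[[s1, s3], s4], s2]
In normal form, the second expression is -[[[s1, s3], s4], s2]
The normal forms differ: not equal.


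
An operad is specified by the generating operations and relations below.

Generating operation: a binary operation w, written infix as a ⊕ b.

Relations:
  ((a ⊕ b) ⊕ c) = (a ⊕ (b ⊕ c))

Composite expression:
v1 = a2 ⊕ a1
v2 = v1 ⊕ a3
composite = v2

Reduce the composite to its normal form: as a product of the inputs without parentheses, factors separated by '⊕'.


a2 ⊕ a1 ⊕ a3

Every regrouping of w is equal, so read the a-inputs in written order.
(a2 ⊕ a1) reduces to a2 ⊕ a1
((a2 ⊕ a1) ⊕ a3) reduces to a2 ⊕ a1 ⊕ a3


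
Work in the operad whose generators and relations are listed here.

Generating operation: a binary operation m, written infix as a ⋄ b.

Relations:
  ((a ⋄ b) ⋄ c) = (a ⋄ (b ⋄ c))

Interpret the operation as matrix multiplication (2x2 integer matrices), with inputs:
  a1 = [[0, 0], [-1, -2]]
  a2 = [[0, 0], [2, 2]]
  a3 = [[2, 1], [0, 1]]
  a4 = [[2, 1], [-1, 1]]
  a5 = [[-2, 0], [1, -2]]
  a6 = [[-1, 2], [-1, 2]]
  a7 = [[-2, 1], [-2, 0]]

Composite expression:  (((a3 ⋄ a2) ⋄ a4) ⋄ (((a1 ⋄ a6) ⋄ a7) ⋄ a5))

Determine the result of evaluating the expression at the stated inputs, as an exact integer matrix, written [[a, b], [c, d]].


[[-36, -24], [-36, -24]]

(a3 ⋄ a2) = [[2, 2], [2, 2]]
((a3 ⋄ a2) ⋄ a4) = [[2, 4], [2, 4]]
(a1 ⋄ a6) = [[0, 0], [3, -6]]
((a1 ⋄ a6) ⋄ a7) = [[0, 0], [6, 3]]
(((a1 ⋄ a6) ⋄ a7) ⋄ a5) = [[0, 0], [-9, -6]]
(((a3 ⋄ a2) ⋄ a4) ⋄ (((a1 ⋄ a6) ⋄ a7) ⋄ a5)) = [[-36, -24], [-36, -24]]


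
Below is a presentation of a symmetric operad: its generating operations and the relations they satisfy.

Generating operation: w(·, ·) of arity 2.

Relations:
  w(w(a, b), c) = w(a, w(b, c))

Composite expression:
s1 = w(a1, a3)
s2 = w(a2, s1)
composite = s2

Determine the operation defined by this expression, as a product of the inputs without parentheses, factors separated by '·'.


a2 · a1 · a3


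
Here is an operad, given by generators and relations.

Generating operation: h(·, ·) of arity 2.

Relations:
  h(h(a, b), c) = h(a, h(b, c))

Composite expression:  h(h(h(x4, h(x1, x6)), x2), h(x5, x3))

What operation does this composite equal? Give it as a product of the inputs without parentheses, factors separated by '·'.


x4 · x1 · x6 · x2 · x5 · x3

Key point: h is associative — brackets drop, the x-order remains.
h(x1, x6) spells out as x1 · x6
h(x4, h(x1, x6)) spells out as x4 · x1 · x6
h(h(x4, h(x1, x6)), x2) spells out as x4 · x1 · x6 · x2
h(x5, x3) spells out as x5 · x3
h(h(h(x4, h(x1, x6)), x2), h(x5, x3)) spells out as x4 · x1 · x6 · x2 · x5 · x3


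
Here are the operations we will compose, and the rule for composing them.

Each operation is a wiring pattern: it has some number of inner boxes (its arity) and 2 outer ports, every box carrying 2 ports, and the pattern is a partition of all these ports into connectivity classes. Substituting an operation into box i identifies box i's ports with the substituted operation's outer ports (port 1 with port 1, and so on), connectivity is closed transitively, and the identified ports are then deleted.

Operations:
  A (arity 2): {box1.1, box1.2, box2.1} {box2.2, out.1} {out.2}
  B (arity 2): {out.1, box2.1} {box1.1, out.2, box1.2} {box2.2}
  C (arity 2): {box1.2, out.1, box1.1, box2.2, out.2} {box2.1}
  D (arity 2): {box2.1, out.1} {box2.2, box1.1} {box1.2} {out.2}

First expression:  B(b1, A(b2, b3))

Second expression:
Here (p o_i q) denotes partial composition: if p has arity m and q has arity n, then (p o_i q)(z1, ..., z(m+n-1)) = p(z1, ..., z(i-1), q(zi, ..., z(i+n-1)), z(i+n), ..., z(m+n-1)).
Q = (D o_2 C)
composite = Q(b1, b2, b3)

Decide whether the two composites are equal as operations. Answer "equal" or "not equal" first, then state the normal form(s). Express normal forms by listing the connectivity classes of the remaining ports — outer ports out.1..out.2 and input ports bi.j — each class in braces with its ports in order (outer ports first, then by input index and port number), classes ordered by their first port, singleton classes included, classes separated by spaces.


not equal; first: {out.1, b3.2} {out.2, b1.1, b1.2} {b2.1, b2.2, b3.1}; second: {out.1, b1.1, b2.1, b2.2, b3.2} {out.2} {b1.2} {b3.1}


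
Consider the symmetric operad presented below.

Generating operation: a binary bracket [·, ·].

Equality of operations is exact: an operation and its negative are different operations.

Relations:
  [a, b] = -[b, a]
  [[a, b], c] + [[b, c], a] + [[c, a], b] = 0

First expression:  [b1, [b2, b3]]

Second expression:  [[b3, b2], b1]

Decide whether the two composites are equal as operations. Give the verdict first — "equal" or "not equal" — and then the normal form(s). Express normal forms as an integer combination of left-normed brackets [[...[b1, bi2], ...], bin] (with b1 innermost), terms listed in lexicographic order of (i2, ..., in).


equal — both sides give [[b1, b2], b3] - [[b1, b3], b2]


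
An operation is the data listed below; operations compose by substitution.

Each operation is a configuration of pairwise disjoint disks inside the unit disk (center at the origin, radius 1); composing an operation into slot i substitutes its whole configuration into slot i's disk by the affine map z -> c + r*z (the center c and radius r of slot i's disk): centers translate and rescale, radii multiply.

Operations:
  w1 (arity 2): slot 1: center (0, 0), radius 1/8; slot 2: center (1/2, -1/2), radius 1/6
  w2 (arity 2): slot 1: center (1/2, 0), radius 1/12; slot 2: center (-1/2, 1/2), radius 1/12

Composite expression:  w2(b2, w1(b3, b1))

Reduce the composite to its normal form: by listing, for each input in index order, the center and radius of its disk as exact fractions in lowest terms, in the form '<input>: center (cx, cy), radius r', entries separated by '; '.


b1: center (-11/24, 11/24), radius 1/72; b2: center (1/2, 0), radius 1/12; b3: center (-1/2, 1/2), radius 1/96

Nesting under w2 composes maps z -> c + r*z down each b-path.
input b2: applying the 1 nested substitution gives center (1/2, 0), radius 1/12
input b3: applying the 2 nested substitutions gives center (-1/2, 1/2), radius 1/96
input b1: applying the 2 nested substitutions gives center (-11/24, 11/24), radius 1/72


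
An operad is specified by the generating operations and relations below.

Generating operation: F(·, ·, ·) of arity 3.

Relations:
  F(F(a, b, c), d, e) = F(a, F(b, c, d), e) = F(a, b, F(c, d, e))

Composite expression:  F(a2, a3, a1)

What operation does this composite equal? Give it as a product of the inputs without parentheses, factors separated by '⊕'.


a2 ⊕ a3 ⊕ a1

Associativity of F dissolves the nesting; only the a-input order survives.
F(a2, a3, a1) collapses to a2 ⊕ a3 ⊕ a1


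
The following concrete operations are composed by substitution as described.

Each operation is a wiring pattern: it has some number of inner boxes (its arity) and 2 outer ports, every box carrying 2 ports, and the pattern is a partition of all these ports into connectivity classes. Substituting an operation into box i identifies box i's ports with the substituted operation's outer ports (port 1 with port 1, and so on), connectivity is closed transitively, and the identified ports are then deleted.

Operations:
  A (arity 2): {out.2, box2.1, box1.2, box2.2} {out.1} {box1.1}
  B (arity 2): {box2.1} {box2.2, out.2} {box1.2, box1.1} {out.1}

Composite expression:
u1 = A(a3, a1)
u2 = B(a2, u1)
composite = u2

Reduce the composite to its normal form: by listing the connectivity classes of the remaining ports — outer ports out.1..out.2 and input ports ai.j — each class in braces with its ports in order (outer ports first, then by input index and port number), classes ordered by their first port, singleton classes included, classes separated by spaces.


{out.1} {out.2, a1.1, a1.2, a3.2} {a2.1, a2.2} {a3.1}

Two ports join when wires chain via B-identified ports.
stage A: inputs (a3, a1), connectivity {out.1} {out.2, a1.1, a1.2, a3.2} {a3.1}, out.j its boundary
stage B: inputs (a2, a3, a1), connectivity {out.1} {out.2, a1.1, a1.2, a3.2} {a2.1, a2.2} {a3.1}, out.j its boundary


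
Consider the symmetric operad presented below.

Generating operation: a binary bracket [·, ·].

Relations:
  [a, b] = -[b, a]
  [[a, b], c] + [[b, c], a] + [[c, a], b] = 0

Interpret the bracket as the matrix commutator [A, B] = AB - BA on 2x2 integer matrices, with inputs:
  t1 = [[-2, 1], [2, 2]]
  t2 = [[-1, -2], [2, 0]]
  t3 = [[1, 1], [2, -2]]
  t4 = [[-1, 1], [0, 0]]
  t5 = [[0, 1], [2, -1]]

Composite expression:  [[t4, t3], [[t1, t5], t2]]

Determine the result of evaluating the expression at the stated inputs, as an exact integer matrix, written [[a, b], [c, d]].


[[50, 60], [80, -50]]

[t4, t3] = [[2, -4], [2, -2]]
[t1, t5] = [[0, -5], [10, 0]]
[[t1, t5], t2] = [[10, -5], [-10, -10]]
[[t4, t3], [[t1, t5], t2]] = [[50, 60], [80, -50]]


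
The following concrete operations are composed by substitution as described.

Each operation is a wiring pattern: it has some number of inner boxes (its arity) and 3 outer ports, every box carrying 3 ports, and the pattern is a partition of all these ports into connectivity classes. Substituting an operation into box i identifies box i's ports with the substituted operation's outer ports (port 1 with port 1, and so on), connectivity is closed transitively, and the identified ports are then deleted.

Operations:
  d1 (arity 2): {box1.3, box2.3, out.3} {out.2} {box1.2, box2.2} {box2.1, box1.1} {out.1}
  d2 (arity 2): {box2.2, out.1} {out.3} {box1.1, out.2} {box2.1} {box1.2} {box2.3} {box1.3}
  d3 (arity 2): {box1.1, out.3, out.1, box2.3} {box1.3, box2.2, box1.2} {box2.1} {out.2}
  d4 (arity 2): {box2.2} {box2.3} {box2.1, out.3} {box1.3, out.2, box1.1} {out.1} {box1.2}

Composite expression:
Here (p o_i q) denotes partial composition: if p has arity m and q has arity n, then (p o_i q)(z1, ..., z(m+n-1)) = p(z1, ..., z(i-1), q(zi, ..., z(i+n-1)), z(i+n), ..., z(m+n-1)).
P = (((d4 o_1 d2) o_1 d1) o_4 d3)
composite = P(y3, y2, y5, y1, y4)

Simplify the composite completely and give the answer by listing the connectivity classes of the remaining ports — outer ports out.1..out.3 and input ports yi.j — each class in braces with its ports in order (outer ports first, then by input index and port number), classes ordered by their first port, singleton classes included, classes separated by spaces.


{out.1} {out.2, y5.2} {out.3, y1.1, y4.3} {y1.2, y1.3, y4.2} {y2.1, y3.1} {y2.2, y3.2} {y2.3, y3.3} {y4.1} {y5.1} {y5.3}


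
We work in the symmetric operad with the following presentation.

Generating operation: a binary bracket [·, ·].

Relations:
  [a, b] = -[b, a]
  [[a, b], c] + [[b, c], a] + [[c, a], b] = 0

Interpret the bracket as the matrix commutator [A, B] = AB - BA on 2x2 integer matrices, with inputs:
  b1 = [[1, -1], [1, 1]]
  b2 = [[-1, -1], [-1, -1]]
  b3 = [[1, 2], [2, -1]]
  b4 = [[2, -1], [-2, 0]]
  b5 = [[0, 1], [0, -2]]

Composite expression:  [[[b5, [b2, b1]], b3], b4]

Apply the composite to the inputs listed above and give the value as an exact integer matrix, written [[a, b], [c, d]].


[b2, b1] = [[-2, 0], [0, 2]]
[b5, [b2, b1]] = [[0, 4], [0, 0]]
[[b5, [b2, b1]], b3] = [[8, -8], [0, -8]]
[[[b5, [b2, b1]], b3], b4] = [[16, 0], [32, -16]]

[[16, 0], [32, -16]]


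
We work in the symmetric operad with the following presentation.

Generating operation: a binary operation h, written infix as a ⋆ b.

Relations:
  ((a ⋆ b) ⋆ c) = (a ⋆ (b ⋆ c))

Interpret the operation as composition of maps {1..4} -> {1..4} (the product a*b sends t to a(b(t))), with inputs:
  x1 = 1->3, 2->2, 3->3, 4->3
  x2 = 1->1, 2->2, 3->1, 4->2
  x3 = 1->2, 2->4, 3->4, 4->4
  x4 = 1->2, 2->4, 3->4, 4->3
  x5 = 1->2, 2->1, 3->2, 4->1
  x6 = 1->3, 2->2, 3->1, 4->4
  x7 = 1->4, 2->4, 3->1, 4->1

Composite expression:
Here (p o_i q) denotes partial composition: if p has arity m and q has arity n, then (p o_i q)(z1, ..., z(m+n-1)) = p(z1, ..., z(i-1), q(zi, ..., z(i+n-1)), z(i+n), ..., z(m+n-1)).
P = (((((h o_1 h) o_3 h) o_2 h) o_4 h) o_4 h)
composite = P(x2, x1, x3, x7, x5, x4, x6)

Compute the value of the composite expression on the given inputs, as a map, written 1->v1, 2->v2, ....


1->1, 2->1, 3->1, 4->1

(x1 ⋆ x3) = 1->2, 2->3, 3->3, 4->3
(x2 ⋆ (x1 ⋆ x3)) = 1->2, 2->1, 3->1, 4->1
(x7 ⋆ x5) = 1->4, 2->4, 3->4, 4->4
((x7 ⋆ x5) ⋆ x4) = 1->4, 2->4, 3->4, 4->4
(((x7 ⋆ x5) ⋆ x4) ⋆ x6) = 1->4, 2->4, 3->4, 4->4
((x2 ⋆ (x1 ⋆ x3)) ⋆ (((x7 ⋆ x5) ⋆ x4) ⋆ x6)) = 1->1, 2->1, 3->1, 4->1


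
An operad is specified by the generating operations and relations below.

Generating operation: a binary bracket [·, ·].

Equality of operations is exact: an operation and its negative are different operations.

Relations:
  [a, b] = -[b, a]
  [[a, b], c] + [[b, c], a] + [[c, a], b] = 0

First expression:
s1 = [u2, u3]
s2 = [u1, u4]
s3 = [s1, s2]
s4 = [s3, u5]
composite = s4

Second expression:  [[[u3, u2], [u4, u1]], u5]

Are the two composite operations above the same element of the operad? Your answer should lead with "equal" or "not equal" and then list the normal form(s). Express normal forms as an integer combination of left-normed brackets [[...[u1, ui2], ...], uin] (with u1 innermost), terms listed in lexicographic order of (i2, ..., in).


In normal form, the first expression is -[[[[u1, u4], u2], u3], u5] + [[[[u1, u4], u3], u2], u5]
In normal form, the second expression is -[[[[u1, u4], u2], u3], u5] + [[[[u1, u4], u3], u2], u5]
Same normal form: equal.

equal; the common form is -[[[[u1, u4], u2], u3], u5] + [[[[u1, u4], u3], u2], u5]


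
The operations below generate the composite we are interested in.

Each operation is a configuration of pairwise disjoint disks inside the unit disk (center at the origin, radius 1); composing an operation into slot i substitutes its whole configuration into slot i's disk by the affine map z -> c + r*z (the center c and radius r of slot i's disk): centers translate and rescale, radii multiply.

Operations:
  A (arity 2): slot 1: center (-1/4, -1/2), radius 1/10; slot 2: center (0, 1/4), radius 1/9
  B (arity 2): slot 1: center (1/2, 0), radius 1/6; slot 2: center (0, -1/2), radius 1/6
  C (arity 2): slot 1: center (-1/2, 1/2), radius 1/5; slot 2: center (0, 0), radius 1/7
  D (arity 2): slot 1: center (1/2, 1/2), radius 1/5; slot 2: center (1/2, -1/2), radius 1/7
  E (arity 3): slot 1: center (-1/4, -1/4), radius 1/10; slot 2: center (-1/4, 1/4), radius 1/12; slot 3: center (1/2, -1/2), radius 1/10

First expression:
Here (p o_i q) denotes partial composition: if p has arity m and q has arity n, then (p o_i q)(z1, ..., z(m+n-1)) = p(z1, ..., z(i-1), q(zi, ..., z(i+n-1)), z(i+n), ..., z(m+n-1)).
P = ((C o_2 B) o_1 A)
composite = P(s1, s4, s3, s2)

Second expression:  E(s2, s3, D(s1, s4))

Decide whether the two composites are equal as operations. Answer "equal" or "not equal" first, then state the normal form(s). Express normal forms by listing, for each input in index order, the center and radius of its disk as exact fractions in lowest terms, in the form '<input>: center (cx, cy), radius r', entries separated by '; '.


not equal — first s1: center (-11/20, 2/5), radius 1/50; s2: center (0, -1/14), radius 1/42; s3: center (1/14, 0), radius 1/42; s4: center (-1/2, 11/20), radius 1/45, second s1: center (11/20, -9/20), radius 1/50; s2: center (-1/4, -1/4), radius 1/10; s3: center (-1/4, 1/4), radius 1/12; s4: center (11/20, -11/20), radius 1/70

The first expression reduces to s1: center (-11/20, 2/5), radius 1/50; s2: center (0, -1/14), radius 1/42; s3: center (1/14, 0), radius 1/42; s4: center (-1/2, 11/20), radius 1/45
The second expression reduces to s1: center (11/20, -9/20), radius 1/50; s2: center (-1/4, -1/4), radius 1/10; s3: center (-1/4, 1/4), radius 1/12; s4: center (11/20, -11/20), radius 1/70
No match — not equal.


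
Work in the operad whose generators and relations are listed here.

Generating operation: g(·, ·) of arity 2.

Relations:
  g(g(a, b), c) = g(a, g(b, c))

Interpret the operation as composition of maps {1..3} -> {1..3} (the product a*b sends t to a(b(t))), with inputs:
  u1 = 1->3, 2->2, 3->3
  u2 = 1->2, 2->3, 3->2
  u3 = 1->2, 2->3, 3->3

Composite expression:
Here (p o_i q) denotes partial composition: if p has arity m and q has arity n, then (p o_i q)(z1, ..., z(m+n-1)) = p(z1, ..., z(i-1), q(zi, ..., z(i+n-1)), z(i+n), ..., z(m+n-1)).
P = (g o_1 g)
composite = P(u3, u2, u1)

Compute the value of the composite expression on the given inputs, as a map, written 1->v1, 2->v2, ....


1->3, 2->3, 3->3

g(u3, u2) = 1->3, 2->3, 3->3
g(g(u3, u2), u1) = 1->3, 2->3, 3->3


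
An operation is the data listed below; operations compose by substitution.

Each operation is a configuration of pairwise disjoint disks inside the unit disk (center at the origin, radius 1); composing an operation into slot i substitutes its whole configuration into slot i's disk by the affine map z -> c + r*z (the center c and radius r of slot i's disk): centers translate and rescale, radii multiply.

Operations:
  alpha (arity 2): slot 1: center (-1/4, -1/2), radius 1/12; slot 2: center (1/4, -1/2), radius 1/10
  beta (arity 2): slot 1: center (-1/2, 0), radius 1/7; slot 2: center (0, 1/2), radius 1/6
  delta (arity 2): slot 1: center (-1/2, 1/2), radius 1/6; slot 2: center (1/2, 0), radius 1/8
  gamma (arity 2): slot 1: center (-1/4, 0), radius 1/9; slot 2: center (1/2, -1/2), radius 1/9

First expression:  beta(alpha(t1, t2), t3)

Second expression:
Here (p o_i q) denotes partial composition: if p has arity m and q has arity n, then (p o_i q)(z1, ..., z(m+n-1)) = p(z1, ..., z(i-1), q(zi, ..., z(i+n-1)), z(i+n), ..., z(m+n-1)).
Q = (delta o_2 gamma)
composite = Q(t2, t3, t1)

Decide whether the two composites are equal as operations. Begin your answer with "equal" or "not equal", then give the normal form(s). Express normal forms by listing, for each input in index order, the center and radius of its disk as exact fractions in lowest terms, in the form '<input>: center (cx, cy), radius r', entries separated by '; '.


In normal form, the first expression is t1: center (-15/28, -1/14), radius 1/84; t2: center (-13/28, -1/14), radius 1/70; t3: center (0, 1/2), radius 1/6
In normal form, the second expression is t1: center (9/16, -1/16), radius 1/72; t2: center (-1/2, 1/2), radius 1/6; t3: center (15/32, 0), radius 1/72
The normal forms differ: not equal.

not equal; first: t1: center (-15/28, -1/14), radius 1/84; t2: center (-13/28, -1/14), radius 1/70; t3: center (0, 1/2), radius 1/6; second: t1: center (9/16, -1/16), radius 1/72; t2: center (-1/2, 1/2), radius 1/6; t3: center (15/32, 0), radius 1/72


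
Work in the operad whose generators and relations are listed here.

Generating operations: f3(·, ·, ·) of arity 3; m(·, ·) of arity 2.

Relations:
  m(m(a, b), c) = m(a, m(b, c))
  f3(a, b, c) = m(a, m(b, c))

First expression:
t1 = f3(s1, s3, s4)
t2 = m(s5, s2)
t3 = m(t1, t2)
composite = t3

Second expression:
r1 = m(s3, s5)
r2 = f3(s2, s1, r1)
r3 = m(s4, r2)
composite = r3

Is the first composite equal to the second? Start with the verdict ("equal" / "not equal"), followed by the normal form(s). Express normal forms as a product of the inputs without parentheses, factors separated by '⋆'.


not equal; the first gives s1 ⋆ s3 ⋆ s4 ⋆ s5 ⋆ s2 and the second s4 ⋆ s2 ⋆ s1 ⋆ s3 ⋆ s5

The first expression reduces to s1 ⋆ s3 ⋆ s4 ⋆ s5 ⋆ s2
The second expression reduces to s4 ⋆ s2 ⋆ s1 ⋆ s3 ⋆ s5
Distinct normal forms: not equal.


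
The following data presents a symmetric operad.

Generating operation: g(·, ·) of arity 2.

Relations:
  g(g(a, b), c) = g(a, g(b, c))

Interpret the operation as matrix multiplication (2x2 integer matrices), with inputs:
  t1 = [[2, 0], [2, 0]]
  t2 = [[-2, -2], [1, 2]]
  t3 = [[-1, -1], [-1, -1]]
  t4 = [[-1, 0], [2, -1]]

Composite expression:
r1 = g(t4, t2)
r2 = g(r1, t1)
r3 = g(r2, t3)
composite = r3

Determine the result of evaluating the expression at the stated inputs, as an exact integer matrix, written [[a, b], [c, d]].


[[-8, -8], [22, 22]]

g(t4, t2) = [[2, 2], [-5, -6]]
g(g(t4, t2), t1) = [[8, 0], [-22, 0]]
g(g(g(t4, t2), t1), t3) = [[-8, -8], [22, 22]]


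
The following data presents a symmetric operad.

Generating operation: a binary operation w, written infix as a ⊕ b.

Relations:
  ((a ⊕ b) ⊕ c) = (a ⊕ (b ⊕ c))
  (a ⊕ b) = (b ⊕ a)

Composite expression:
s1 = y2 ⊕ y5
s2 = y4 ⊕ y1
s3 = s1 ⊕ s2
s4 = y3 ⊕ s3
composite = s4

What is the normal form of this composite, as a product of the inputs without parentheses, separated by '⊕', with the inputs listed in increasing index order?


y1 ⊕ y2 ⊕ y3 ⊕ y4 ⊕ y5

Any arrangement under w is one operation, so sort the y-inputs.
(y2 ⊕ y5) flattens to y2 ⊕ y5
(y4 ⊕ y1) flattens to y4 ⊕ y1
((y2 ⊕ y5) ⊕ (y4 ⊕ y1)) flattens to y2 ⊕ y5 ⊕ y4 ⊕ y1
(y3 ⊕ ((y2 ⊕ y5) ⊕ (y4 ⊕ y1))) flattens to y3 ⊕ y2 ⊕ y5 ⊕ y4 ⊕ y1
putting the inputs in ascending order: y1 ⊕ y2 ⊕ y3 ⊕ y4 ⊕ y5


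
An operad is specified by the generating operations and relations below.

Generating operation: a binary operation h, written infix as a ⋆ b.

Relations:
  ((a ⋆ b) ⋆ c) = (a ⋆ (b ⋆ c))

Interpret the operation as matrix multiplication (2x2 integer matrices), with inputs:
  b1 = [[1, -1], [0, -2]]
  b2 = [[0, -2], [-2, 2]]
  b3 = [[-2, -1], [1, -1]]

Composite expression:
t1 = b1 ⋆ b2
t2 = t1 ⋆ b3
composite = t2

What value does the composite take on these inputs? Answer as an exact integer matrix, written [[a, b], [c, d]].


(b1 ⋆ b2) = [[2, -4], [4, -4]]
((b1 ⋆ b2) ⋆ b3) = [[-8, 2], [-12, 0]]

[[-8, 2], [-12, 0]]


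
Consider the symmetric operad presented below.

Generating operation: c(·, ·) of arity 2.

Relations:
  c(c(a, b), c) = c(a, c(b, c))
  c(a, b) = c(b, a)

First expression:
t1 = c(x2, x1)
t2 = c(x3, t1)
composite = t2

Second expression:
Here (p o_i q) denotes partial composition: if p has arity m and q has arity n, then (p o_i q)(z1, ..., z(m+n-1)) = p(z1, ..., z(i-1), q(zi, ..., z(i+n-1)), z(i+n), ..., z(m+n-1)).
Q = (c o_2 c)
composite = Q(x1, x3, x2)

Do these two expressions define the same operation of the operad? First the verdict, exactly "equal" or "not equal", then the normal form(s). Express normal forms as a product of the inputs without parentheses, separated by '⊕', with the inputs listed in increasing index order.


The first composite normalizes to x1 ⊕ x2 ⊕ x3
The second composite normalizes to x1 ⊕ x2 ⊕ x3
The forms coincide; equal.

equal; the common form is x1 ⊕ x2 ⊕ x3


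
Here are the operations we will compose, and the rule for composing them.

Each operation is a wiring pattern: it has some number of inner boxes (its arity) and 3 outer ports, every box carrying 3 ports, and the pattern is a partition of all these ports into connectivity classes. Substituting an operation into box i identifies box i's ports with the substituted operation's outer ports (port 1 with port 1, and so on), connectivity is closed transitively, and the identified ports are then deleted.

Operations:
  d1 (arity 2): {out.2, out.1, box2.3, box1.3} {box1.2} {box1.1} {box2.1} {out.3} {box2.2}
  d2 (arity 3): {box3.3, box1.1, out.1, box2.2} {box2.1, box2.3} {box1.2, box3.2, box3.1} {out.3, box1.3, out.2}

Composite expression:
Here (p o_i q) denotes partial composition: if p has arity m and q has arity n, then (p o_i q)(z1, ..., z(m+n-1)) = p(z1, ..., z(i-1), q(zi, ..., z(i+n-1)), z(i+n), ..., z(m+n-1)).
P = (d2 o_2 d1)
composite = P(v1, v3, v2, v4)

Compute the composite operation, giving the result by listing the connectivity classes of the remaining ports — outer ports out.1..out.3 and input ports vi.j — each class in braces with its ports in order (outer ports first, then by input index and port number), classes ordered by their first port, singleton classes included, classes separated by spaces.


{out.1, v1.1, v2.3, v3.3, v4.3} {out.2, out.3, v1.3} {v1.2, v4.1, v4.2} {v2.1} {v2.2} {v3.1} {v3.2}

Two ports join when wires chain via d2-identified ports.
stage d1: inputs (v3, v2), connectivity {out.1, out.2, v2.3, v3.3} {out.3} {v2.1} {v2.2} {v3.1} {v3.2}, out.j its boundary
stage d2: inputs (v1, v3, v2, v4), connectivity {out.1, v1.1, v2.3, v3.3, v4.3} {out.2, out.3, v1.3} {v1.2, v4.1, v4.2} {v2.1} {v2.2} {v3.1} {v3.2}, out.j its boundary


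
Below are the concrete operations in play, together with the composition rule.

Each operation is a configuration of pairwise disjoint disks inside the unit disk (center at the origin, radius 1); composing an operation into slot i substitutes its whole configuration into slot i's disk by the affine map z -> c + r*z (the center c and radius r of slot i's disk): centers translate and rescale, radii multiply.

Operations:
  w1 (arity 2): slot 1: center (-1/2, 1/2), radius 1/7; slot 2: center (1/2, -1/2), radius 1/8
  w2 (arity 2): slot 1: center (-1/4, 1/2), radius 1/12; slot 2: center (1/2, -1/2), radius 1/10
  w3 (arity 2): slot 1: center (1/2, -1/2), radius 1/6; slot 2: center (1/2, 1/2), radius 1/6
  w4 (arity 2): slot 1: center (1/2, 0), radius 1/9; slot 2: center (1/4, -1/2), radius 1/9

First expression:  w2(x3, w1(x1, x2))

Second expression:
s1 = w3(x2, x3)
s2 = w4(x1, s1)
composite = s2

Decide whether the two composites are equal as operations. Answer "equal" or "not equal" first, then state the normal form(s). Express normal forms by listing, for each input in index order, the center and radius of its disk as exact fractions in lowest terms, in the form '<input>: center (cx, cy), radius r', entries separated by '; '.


not equal; the first gives x1: center (9/20, -9/20), radius 1/70; x2: center (11/20, -11/20), radius 1/80; x3: center (-1/4, 1/2), radius 1/12 and the second x1: center (1/2, 0), radius 1/9; x2: center (11/36, -5/9), radius 1/54; x3: center (11/36, -4/9), radius 1/54

In normal form, the first expression is x1: center (9/20, -9/20), radius 1/70; x2: center (11/20, -11/20), radius 1/80; x3: center (-1/4, 1/2), radius 1/12
In normal form, the second expression is x1: center (1/2, 0), radius 1/9; x2: center (11/36, -5/9), radius 1/54; x3: center (11/36, -4/9), radius 1/54
Different reductions; not equal.


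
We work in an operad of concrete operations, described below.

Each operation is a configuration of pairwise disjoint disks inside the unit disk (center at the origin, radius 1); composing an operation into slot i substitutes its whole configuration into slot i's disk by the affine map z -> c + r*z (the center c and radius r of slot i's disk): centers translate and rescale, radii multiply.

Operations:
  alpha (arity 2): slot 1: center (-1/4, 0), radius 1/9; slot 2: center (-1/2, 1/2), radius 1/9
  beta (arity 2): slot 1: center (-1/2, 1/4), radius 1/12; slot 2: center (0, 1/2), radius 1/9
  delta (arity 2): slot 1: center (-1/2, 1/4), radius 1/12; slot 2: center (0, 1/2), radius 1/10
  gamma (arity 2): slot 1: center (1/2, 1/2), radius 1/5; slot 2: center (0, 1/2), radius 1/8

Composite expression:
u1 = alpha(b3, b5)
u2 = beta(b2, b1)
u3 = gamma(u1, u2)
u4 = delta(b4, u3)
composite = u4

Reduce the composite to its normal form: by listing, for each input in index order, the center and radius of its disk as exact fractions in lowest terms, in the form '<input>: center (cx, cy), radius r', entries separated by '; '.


b1: center (0, 89/160), radius 1/720; b2: center (-1/160, 177/320), radius 1/960; b3: center (9/200, 11/20), radius 1/450; b4: center (-1/2, 1/4), radius 1/12; b5: center (1/25, 14/25), radius 1/450


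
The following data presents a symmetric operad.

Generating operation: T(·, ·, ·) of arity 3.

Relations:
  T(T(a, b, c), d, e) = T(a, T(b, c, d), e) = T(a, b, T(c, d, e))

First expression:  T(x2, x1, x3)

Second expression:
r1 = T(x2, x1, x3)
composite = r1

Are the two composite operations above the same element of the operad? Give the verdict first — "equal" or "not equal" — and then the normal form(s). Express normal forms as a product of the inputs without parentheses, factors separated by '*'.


equal; the common form is x2 * x1 * x3


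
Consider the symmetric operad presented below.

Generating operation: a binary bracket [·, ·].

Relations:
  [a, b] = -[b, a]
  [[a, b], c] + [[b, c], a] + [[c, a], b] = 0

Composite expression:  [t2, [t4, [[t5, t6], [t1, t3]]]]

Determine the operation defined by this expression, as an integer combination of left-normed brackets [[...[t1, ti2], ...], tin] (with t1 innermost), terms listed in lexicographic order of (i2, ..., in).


-[[[[[t1, t3], t5], t6], t4], t2] + [[[[[t1, t3], t6], t5], t4], t2]

Left-normed coefficients sit on the t1-initial expansion words.
Composite bracket: [t2, [t4, [[t5, t6], [t1, t3]]]]
Each bracket splits as ab - ba, giving 32 signed words (2^5 = 32).
Only words starting with t1 matter:
  word t1t3t5t6t4t2 has sign -1, contributing -[[[[[t1, t3], t5], t6], t4], t2]
  word t1t3t6t5t4t2 has sign +1, contributing +[[[[[t1, t3], t6], t5], t4], t2]


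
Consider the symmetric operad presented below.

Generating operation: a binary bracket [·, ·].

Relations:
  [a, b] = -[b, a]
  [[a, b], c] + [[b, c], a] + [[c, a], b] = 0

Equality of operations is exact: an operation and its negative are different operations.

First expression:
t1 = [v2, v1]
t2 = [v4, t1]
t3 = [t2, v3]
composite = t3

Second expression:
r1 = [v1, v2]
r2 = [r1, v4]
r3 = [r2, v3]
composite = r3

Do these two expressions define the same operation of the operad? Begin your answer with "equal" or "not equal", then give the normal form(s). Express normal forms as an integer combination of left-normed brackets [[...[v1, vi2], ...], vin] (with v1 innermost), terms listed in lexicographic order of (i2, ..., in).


equal; both compose to [[[v1, v2], v4], v3]

The first expression, normalized: [[[v1, v2], v4], v3]
The second expression, normalized: [[[v1, v2], v4], v3]
Identical normal forms: equal.


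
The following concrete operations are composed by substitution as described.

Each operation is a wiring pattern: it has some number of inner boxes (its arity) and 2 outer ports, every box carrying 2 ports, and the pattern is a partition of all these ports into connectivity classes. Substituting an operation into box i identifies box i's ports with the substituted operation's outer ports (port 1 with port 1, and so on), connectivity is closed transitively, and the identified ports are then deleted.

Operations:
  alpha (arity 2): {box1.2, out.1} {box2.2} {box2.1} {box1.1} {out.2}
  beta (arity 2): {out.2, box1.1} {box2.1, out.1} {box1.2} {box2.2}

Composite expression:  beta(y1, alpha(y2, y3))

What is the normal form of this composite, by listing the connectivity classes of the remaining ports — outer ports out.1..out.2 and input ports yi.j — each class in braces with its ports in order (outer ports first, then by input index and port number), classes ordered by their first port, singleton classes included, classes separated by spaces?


{out.1, y2.2} {out.2, y1.1} {y1.2} {y2.1} {y3.1} {y3.2}

Reachability decides: close wires over beta-identified ports.
through alpha, on inputs (y2, y3): {out.1, y2.2} {out.2} {y2.1} {y3.1} {y3.2} (out.j = stage outer ports)
through beta, on inputs (y1, y2, y3): {out.1, y2.2} {out.2, y1.1} {y1.2} {y2.1} {y3.1} {y3.2} (out.j = stage outer ports)


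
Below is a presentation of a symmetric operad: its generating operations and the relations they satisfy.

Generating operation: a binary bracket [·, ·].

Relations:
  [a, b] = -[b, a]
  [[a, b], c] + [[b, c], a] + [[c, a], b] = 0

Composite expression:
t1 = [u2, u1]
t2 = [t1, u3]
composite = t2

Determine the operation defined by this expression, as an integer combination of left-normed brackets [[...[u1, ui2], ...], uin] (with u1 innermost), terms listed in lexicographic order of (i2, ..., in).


Expand each bracket as ab - ba; the u1-initial words give the coefficients.
Composite bracket: [[u2, u1], u3]
Under [a, b] = ab - ba we get 4 signed associative words (2^2 = 4).
Only words starting with u1 matter:
  word u1u2u3 has sign -1, contributing -[[u1, u2], u3]

-[[u1, u2], u3]


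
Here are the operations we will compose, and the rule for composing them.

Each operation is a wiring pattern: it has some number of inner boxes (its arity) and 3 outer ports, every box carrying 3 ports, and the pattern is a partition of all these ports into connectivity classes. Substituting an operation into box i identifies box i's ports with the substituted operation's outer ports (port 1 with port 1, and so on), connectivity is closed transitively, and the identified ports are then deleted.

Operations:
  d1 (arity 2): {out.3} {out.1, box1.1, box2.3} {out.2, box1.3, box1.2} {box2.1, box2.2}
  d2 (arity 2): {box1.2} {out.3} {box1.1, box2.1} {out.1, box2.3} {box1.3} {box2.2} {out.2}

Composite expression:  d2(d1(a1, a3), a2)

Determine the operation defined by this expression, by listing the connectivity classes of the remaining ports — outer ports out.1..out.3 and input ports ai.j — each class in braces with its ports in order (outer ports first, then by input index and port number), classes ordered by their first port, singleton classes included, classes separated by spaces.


Substituting into d2 glues patterns; closure does the rest.
composing d1 on (a1, a3), with out.j its own outer ports: {out.1, a1.1, a3.3} {out.2, a1.2, a1.3} {out.3} {a3.1, a3.2}
composing d2 on (a1, a3, a2), with out.j its own outer ports: {out.1, a2.3} {out.2} {out.3} {a1.1, a2.1, a3.3} {a1.2, a1.3} {a2.2} {a3.1, a3.2}

{out.1, a2.3} {out.2} {out.3} {a1.1, a2.1, a3.3} {a1.2, a1.3} {a2.2} {a3.1, a3.2}


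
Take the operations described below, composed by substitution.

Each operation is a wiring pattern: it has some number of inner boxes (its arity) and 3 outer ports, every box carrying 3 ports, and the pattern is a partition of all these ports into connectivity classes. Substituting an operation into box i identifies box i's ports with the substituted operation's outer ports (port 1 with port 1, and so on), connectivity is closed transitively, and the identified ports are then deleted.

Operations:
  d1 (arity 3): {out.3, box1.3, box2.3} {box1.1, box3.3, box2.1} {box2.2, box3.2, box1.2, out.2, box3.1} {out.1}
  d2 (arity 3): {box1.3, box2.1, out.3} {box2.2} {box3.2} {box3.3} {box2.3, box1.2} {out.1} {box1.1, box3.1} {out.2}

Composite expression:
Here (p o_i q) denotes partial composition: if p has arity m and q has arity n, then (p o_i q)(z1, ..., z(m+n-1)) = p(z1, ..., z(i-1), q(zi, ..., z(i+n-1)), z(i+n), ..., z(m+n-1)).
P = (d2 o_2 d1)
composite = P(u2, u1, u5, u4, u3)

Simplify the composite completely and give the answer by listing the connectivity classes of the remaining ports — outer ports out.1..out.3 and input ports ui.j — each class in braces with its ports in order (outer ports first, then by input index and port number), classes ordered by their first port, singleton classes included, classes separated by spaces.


{out.1} {out.2} {out.3, u2.3} {u1.1, u4.3, u5.1} {u1.2, u4.1, u4.2, u5.2} {u1.3, u2.2, u5.3} {u2.1, u3.1} {u3.2} {u3.3}


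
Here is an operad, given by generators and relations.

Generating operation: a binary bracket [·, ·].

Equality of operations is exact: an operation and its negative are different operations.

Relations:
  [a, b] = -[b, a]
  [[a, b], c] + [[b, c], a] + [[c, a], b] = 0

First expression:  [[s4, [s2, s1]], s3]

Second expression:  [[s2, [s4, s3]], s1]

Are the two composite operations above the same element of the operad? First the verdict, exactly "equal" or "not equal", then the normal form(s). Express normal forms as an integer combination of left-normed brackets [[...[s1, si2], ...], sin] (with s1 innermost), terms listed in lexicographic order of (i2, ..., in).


not equal: they reduce to [[[s1, s2], s4], s3] and [[[s1, s2], s3], s4] - [[[s1, s2], s4], s3] - [[[s1, s3], s4], s2] + [[[s1, s4], s3], s2]


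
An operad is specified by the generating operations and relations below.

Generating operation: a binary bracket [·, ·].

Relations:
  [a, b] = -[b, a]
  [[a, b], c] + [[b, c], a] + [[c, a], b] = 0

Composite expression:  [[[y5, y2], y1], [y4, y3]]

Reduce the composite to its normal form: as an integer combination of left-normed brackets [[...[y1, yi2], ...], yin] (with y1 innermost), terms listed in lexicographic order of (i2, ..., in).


Skip Jacobi rewriting: expand, keep y1-initial words, read off terms.
Composite bracket: [[[y5, y2], y1], [y4, y3]]
Each bracket splits as ab - ba, giving 16 signed words (2^4 = 16).
Only words starting with y1 matter:
  y1y2y5y3y4 (sign -1) contributes -[[[[y1, y2], y5], y3], y4]
  y1y2y5y4y3 (sign +1) contributes +[[[[y1, y2], y5], y4], y3]
  y1y5y2y3y4 (sign +1) contributes +[[[[y1, y5], y2], y3], y4]
  y1y5y2y4y3 (sign -1) contributes -[[[[y1, y5], y2], y4], y3]

-[[[[y1, y2], y5], y3], y4] + [[[[y1, y2], y5], y4], y3] + [[[[y1, y5], y2], y3], y4] - [[[[y1, y5], y2], y4], y3]


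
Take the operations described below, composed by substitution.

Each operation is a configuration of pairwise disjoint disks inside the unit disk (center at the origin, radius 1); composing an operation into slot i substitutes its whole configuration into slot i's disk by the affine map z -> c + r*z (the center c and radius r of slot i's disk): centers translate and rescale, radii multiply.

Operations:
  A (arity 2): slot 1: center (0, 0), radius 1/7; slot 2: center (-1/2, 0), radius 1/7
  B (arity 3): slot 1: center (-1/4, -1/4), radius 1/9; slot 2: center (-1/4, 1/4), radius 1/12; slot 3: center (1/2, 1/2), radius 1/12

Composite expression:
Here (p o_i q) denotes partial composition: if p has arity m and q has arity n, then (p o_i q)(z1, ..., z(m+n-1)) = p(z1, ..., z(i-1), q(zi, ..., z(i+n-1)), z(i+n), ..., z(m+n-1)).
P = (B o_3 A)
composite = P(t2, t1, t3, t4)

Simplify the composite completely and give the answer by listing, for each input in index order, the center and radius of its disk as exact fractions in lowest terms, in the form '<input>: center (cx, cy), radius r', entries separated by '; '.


t1: center (-1/4, 1/4), radius 1/12; t2: center (-1/4, -1/4), radius 1/9; t3: center (1/2, 1/2), radius 1/84; t4: center (11/24, 1/2), radius 1/84

Follow each t-input down from B: c' goes to c + r*c', radius to r*r'.
t2 passes through 1 substitution, ending at center (-1/4, -1/4), radius 1/9
t1 passes through 1 substitution, ending at center (-1/4, 1/4), radius 1/12
t3 passes through 2 substitutions, ending at center (1/2, 1/2), radius 1/84
t4 passes through 2 substitutions, ending at center (11/24, 1/2), radius 1/84
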